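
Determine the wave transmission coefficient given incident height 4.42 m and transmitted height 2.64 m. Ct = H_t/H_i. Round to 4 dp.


Ct = H_t / H_i
Ct = 2.64 / 4.42
Ct = 0.5973

0.5973


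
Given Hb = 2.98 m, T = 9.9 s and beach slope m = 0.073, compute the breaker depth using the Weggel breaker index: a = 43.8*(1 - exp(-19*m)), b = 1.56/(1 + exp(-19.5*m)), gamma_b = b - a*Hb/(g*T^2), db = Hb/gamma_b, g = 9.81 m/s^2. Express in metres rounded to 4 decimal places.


a = 43.8 * (1 - exp(-19 * m))
exp(-19 * 0.073) = exp(-1.3870) = 0.249824
a = 43.8 * (1 - 0.249824) = 32.857724
b = 1.56 / (1 + exp(-19.5 * m))
exp(-19.5 * 0.073) = exp(-1.4235) = 0.240869
b = 1.56 / (1 + 0.240869) = 1.257183
Hb / (g * T^2) = 2.98 / (9.81 * 9.9^2) = 2.98 / 961.4781 = 0.00309939
gamma_b = b - a * Hb/(g*T^2) = 1.257183 - 32.857724 * 0.00309939 = 1.155344
db = Hb / gamma_b = 2.98 / 1.155344
db = 2.5793 m

2.5793


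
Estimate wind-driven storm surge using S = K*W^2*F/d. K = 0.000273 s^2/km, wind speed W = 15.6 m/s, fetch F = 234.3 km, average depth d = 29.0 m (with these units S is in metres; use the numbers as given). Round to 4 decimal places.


S = K * W^2 * F / d
W^2 = 15.6^2 = 243.36
S = 0.000273 * 243.36 * 234.3 / 29.0
Numerator = 0.000273 * 243.36 * 234.3 = 15.566255
S = 15.566255 / 29.0 = 0.5368 m

0.5368


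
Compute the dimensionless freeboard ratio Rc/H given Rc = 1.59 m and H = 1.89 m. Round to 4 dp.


Relative freeboard = Rc / H
= 1.59 / 1.89
= 0.8413

0.8413


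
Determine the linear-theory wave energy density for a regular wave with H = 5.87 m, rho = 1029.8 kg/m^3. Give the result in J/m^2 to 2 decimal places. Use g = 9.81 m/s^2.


E = (1/8) * rho * g * H^2
E = (1/8) * 1029.8 * 9.81 * 5.87^2
E = 0.125 * 1029.8 * 9.81 * 34.4569
E = 43511.91 J/m^2

43511.91


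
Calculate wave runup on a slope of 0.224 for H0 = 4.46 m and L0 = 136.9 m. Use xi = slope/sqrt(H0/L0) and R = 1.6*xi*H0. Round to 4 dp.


xi = slope / sqrt(H0/L0)
H0/L0 = 4.46/136.9 = 0.032579
sqrt(0.032579) = 0.180495
xi = 0.224 / 0.180495 = 1.241030
R = 1.6 * xi * H0 = 1.6 * 1.241030 * 4.46
R = 8.8560 m

8.8560


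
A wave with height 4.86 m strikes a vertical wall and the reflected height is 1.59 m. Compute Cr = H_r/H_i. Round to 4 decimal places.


Cr = H_r / H_i
Cr = 1.59 / 4.86
Cr = 0.3272

0.3272


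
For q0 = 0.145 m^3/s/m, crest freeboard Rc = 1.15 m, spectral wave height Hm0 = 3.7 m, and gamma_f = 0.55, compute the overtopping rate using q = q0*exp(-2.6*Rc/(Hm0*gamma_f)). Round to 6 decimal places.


q = q0 * exp(-2.6 * Rc / (Hm0 * gamma_f))
Exponent = -2.6 * 1.15 / (3.7 * 0.55)
= -2.6 * 1.15 / 2.0350
= -1.469287
exp(-1.469287) = 0.230089
q = 0.145 * 0.230089
q = 0.033363 m^3/s/m

0.033363


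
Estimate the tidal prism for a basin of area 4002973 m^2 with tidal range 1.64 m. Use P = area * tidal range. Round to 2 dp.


Tidal prism = Area * Tidal range
P = 4002973 * 1.64
P = 6564875.72 m^3

6564875.72


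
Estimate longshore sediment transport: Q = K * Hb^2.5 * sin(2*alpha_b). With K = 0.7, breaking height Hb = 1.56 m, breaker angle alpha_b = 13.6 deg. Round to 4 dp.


Q = K * Hb^2.5 * sin(2 * alpha_b)
Hb^2.5 = 1.56^2.5 = 3.039565
sin(2 * 13.6) = sin(27.2) = 0.457098
Q = 0.7 * 3.039565 * 0.457098
Q = 0.9726 m^3/s

0.9726


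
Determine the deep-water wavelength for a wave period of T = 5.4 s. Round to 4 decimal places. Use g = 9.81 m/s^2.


L0 = g * T^2 / (2 * pi)
L0 = 9.81 * 5.4^2 / (2 * pi)
L0 = 9.81 * 29.1600 / 6.28319
L0 = 286.0596 / 6.28319
L0 = 45.5278 m

45.5278


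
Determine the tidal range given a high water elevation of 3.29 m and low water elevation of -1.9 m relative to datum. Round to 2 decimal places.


Tidal range = High water - Low water
Tidal range = 3.29 - (-1.9)
Tidal range = 5.19 m

5.19


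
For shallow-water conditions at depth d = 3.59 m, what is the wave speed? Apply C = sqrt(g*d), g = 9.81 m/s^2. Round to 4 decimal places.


Using the shallow-water approximation:
C = sqrt(g * d) = sqrt(9.81 * 3.59)
C = sqrt(35.2179)
C = 5.9345 m/s

5.9345


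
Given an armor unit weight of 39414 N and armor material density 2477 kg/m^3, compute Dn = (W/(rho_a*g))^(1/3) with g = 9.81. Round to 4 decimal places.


V = W / (rho_a * g)
V = 39414 / (2477 * 9.81)
V = 39414 / 24299.37
V = 1.622017 m^3
Dn = V^(1/3) = 1.622017^(1/3)
Dn = 1.1749 m

1.1749


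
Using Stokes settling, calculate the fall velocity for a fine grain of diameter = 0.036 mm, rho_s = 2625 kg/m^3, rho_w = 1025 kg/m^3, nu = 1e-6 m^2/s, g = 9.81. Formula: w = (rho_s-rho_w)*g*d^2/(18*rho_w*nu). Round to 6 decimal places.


w = (rho_s - rho_w) * g * d^2 / (18 * rho_w * nu)
d = 0.036 mm = 0.000036 m
rho_s - rho_w = 2625 - 1025 = 1600
Numerator = 1600 * 9.81 * (0.000036)^2 = 0.000020342016
Denominator = 18 * 1025 * 1e-6 = 0.018450
w = 0.001103 m/s

0.001103


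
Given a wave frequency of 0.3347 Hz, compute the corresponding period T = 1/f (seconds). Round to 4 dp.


T = 1 / f
T = 1 / 0.3347
T = 2.9878 s

2.9878


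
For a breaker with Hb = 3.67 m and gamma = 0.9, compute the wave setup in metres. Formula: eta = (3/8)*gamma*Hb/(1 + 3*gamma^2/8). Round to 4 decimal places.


eta = (3/8) * gamma * Hb / (1 + 3*gamma^2/8)
Numerator = (3/8) * 0.9 * 3.67 = 1.238625
Denominator = 1 + 3*0.9^2/8 = 1 + 0.303750 = 1.303750
eta = 1.238625 / 1.303750
eta = 0.9500 m

0.9500


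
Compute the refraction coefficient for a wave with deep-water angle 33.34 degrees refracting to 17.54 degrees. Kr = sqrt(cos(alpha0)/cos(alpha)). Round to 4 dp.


Kr = sqrt(cos(alpha0) / cos(alpha))
cos(33.34) = 0.835424
cos(17.54) = 0.953507
Kr = sqrt(0.835424 / 0.953507)
Kr = sqrt(0.876159)
Kr = 0.9360

0.9360


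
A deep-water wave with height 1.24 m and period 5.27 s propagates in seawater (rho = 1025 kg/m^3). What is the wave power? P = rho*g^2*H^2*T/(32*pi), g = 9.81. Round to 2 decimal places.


P = rho * g^2 * H^2 * T / (32 * pi)
P = 1025 * 9.81^2 * 1.24^2 * 5.27 / (32 * pi)
P = 1025 * 96.2361 * 1.5376 * 5.27 / 100.53096
P = 7950.89 W/m

7950.89


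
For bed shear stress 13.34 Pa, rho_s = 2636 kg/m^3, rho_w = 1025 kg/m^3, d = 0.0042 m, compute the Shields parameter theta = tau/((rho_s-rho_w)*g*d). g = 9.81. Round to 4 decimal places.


theta = tau / ((rho_s - rho_w) * g * d)
rho_s - rho_w = 2636 - 1025 = 1611
Denominator = 1611 * 9.81 * 0.0042 = 66.376422
theta = 13.34 / 66.376422
theta = 0.2010

0.2010


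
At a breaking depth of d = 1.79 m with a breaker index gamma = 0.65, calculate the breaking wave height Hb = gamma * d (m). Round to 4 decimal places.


Hb = gamma * d
Hb = 0.65 * 1.79
Hb = 1.1635 m

1.1635


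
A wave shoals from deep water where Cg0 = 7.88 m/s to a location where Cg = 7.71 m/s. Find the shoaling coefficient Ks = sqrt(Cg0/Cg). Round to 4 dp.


Ks = sqrt(Cg0 / Cg)
Ks = sqrt(7.88 / 7.71)
Ks = sqrt(1.0220)
Ks = 1.0110

1.0110


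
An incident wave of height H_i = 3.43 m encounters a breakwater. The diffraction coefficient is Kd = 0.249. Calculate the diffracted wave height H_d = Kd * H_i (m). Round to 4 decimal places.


H_d = Kd * H_i
H_d = 0.249 * 3.43
H_d = 0.8541 m

0.8541


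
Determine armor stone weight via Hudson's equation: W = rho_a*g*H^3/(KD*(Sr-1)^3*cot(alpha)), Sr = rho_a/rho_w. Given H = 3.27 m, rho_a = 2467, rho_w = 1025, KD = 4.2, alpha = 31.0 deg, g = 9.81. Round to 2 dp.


Sr = rho_a / rho_w = 2467 / 1025 = 2.406829
(Sr - 1) = 1.406829
(Sr - 1)^3 = 2.784352
cot(31.0) = 1 / tan(31.0) = 1 / 0.600861 = 1.664279
Numerator = 2467 * 9.81 * 3.27^3 = 846216.3551
Denominator = 4.2 * 2.784352 * 1.664279 = 19.462550
W = 846216.3551 / 19.462550
W = 43479.21 N

43479.21


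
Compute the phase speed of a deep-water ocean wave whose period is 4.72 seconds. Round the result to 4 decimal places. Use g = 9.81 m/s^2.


We use the deep-water celerity formula:
C = g * T / (2 * pi)
C = 9.81 * 4.72 / (2 * 3.14159...)
C = 46.303200 / 6.283185
C = 7.3694 m/s

7.3694


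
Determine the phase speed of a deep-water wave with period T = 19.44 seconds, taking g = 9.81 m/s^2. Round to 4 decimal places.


We use the deep-water celerity formula:
C = g * T / (2 * pi)
C = 9.81 * 19.44 / (2 * 3.14159...)
C = 190.706400 / 6.283185
C = 30.3519 m/s

30.3519


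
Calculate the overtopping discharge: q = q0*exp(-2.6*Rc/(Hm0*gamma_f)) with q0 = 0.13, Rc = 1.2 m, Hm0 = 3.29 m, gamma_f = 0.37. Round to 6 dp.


q = q0 * exp(-2.6 * Rc / (Hm0 * gamma_f))
Exponent = -2.6 * 1.2 / (3.29 * 0.37)
= -2.6 * 1.2 / 1.2173
= -2.563049
exp(-2.563049) = 0.077069
q = 0.13 * 0.077069
q = 0.010019 m^3/s/m

0.010019


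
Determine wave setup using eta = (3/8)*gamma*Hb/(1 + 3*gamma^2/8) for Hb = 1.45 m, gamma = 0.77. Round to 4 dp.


eta = (3/8) * gamma * Hb / (1 + 3*gamma^2/8)
Numerator = (3/8) * 0.77 * 1.45 = 0.418687
Denominator = 1 + 3*0.77^2/8 = 1 + 0.222338 = 1.222338
eta = 0.418687 / 1.222338
eta = 0.3425 m

0.3425


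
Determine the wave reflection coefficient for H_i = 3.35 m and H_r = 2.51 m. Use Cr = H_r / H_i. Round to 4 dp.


Cr = H_r / H_i
Cr = 2.51 / 3.35
Cr = 0.7493

0.7493


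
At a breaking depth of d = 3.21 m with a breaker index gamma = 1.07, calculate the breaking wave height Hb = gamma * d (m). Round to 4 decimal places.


Hb = gamma * d
Hb = 1.07 * 3.21
Hb = 3.4347 m

3.4347


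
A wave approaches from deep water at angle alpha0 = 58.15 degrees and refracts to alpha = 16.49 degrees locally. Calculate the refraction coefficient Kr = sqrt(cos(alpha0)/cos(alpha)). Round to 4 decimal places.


Kr = sqrt(cos(alpha0) / cos(alpha))
cos(58.15) = 0.527697
cos(16.49) = 0.958869
Kr = sqrt(0.527697 / 0.958869)
Kr = sqrt(0.550333)
Kr = 0.7418

0.7418


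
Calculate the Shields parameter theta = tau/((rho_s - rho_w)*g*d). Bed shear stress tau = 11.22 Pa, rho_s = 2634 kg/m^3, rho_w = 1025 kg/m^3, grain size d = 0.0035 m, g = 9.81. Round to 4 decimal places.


theta = tau / ((rho_s - rho_w) * g * d)
rho_s - rho_w = 2634 - 1025 = 1609
Denominator = 1609 * 9.81 * 0.0035 = 55.245015
theta = 11.22 / 55.245015
theta = 0.2031

0.2031


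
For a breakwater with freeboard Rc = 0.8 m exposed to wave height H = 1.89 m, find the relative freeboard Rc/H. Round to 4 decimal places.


Relative freeboard = Rc / H
= 0.8 / 1.89
= 0.4233

0.4233


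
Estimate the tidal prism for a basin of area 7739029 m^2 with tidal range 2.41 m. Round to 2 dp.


Tidal prism = Area * Tidal range
P = 7739029 * 2.41
P = 18651059.89 m^3

18651059.89


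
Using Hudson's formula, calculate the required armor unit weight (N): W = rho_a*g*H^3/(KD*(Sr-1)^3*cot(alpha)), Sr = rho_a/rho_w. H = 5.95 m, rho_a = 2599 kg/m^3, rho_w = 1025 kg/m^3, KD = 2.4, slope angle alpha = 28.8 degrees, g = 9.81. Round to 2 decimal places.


Sr = rho_a / rho_w = 2599 / 1025 = 2.535610
(Sr - 1) = 1.535610
(Sr - 1)^3 = 3.621117
cot(28.8) = 1 / tan(28.8) = 1 / 0.549755 = 1.818993
Numerator = 2599 * 9.81 * 5.95^3 = 5370641.7555
Denominator = 2.4 * 3.621117 * 1.818993 = 15.808291
W = 5370641.7555 / 15.808291
W = 339735.76 N

339735.76


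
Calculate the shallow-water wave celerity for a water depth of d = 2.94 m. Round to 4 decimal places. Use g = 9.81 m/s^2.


Using the shallow-water approximation:
C = sqrt(g * d) = sqrt(9.81 * 2.94)
C = sqrt(28.8414)
C = 5.3704 m/s

5.3704


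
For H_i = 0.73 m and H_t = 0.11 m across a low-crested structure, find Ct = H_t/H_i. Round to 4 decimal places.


Ct = H_t / H_i
Ct = 0.11 / 0.73
Ct = 0.1507

0.1507


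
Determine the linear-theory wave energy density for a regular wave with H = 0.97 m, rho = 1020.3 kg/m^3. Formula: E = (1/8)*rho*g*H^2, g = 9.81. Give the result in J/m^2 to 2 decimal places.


E = (1/8) * rho * g * H^2
E = (1/8) * 1020.3 * 9.81 * 0.97^2
E = 0.125 * 1020.3 * 9.81 * 0.9409
E = 1177.20 J/m^2

1177.20


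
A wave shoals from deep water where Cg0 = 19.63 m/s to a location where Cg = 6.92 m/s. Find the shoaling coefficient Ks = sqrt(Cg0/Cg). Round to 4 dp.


Ks = sqrt(Cg0 / Cg)
Ks = sqrt(19.63 / 6.92)
Ks = sqrt(2.8367)
Ks = 1.6843

1.6843


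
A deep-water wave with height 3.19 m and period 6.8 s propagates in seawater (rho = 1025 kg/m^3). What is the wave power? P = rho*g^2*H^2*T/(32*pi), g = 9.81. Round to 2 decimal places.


P = rho * g^2 * H^2 * T / (32 * pi)
P = 1025 * 9.81^2 * 3.19^2 * 6.8 / (32 * pi)
P = 1025 * 96.2361 * 10.1761 * 6.8 / 100.53096
P = 67897.27 W/m

67897.27


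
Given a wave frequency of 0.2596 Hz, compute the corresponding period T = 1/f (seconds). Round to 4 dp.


T = 1 / f
T = 1 / 0.2596
T = 3.8521 s

3.8521


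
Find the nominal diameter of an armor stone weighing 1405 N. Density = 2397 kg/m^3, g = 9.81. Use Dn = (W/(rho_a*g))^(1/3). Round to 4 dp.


V = W / (rho_a * g)
V = 1405 / (2397 * 9.81)
V = 1405 / 23514.57
V = 0.059750 m^3
Dn = V^(1/3) = 0.059750^(1/3)
Dn = 0.3909 m

0.3909


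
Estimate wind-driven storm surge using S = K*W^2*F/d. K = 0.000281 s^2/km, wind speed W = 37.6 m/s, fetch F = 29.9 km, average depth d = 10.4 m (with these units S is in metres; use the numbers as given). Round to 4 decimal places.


S = K * W^2 * F / d
W^2 = 37.6^2 = 1413.76
S = 0.000281 * 1413.76 * 29.9 / 10.4
Numerator = 0.000281 * 1413.76 * 29.9 = 11.878270
S = 11.878270 / 10.4 = 1.1421 m

1.1421


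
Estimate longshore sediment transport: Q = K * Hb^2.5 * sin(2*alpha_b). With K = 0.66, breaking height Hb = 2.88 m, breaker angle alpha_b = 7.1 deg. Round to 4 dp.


Q = K * Hb^2.5 * sin(2 * alpha_b)
Hb^2.5 = 2.88^2.5 = 14.076064
sin(2 * 7.1) = sin(14.2) = 0.245307
Q = 0.66 * 14.076064 * 0.245307
Q = 2.2790 m^3/s

2.2790


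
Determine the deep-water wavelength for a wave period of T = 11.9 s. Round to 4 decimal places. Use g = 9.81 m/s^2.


L0 = g * T^2 / (2 * pi)
L0 = 9.81 * 11.9^2 / (2 * pi)
L0 = 9.81 * 141.6100 / 6.28319
L0 = 1389.1941 / 6.28319
L0 = 221.0971 m

221.0971


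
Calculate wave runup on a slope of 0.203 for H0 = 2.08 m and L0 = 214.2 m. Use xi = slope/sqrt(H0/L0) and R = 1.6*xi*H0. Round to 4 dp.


xi = slope / sqrt(H0/L0)
H0/L0 = 2.08/214.2 = 0.009711
sqrt(0.009711) = 0.098542
xi = 0.203 / 0.098542 = 2.060033
R = 1.6 * xi * H0 = 1.6 * 2.060033 * 2.08
R = 6.8558 m

6.8558


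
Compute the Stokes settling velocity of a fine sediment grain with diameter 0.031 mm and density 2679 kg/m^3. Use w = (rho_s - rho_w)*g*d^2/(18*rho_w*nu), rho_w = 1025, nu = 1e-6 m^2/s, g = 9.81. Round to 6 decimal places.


w = (rho_s - rho_w) * g * d^2 / (18 * rho_w * nu)
d = 0.031 mm = 0.000031 m
rho_s - rho_w = 2679 - 1025 = 1654
Numerator = 1654 * 9.81 * (0.000031)^2 = 0.000015592936
Denominator = 18 * 1025 * 1e-6 = 0.018450
w = 0.000845 m/s

0.000845


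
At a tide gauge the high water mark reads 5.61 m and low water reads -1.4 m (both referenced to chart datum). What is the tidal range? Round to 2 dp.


Tidal range = High water - Low water
Tidal range = 5.61 - (-1.4)
Tidal range = 7.01 m

7.01


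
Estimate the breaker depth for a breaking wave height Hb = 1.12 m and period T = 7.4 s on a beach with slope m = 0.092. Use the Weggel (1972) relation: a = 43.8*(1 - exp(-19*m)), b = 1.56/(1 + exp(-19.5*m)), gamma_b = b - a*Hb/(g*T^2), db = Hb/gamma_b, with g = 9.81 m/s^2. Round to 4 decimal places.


a = 43.8 * (1 - exp(-19 * m))
exp(-19 * 0.092) = exp(-1.7480) = 0.174122
a = 43.8 * (1 - 0.174122) = 36.173463
b = 1.56 / (1 + exp(-19.5 * m))
exp(-19.5 * 0.092) = exp(-1.7940) = 0.166294
b = 1.56 / (1 + 0.166294) = 1.337571
Hb / (g * T^2) = 1.12 / (9.81 * 7.4^2) = 1.12 / 537.1956 = 0.00208490
gamma_b = b - a * Hb/(g*T^2) = 1.337571 - 36.173463 * 0.00208490 = 1.262152
db = Hb / gamma_b = 1.12 / 1.262152
db = 0.8874 m

0.8874


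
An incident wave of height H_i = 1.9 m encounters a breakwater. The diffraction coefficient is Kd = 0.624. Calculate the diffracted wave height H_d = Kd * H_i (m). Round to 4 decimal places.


H_d = Kd * H_i
H_d = 0.624 * 1.9
H_d = 1.1856 m

1.1856


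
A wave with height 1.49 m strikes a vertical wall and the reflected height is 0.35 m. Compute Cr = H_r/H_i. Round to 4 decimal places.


Cr = H_r / H_i
Cr = 0.35 / 1.49
Cr = 0.2349

0.2349


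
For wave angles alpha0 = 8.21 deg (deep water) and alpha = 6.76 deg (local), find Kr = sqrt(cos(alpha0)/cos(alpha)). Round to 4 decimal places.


Kr = sqrt(cos(alpha0) / cos(alpha))
cos(8.21) = 0.989751
cos(6.76) = 0.993048
Kr = sqrt(0.989751 / 0.993048)
Kr = sqrt(0.996680)
Kr = 0.9983

0.9983


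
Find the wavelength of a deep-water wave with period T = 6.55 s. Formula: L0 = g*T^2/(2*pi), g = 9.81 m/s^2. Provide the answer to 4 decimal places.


L0 = g * T^2 / (2 * pi)
L0 = 9.81 * 6.55^2 / (2 * pi)
L0 = 9.81 * 42.9025 / 6.28319
L0 = 420.8735 / 6.28319
L0 = 66.9841 m

66.9841


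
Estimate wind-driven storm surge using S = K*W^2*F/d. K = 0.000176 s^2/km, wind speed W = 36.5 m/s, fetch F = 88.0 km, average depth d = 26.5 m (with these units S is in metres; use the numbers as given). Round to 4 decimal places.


S = K * W^2 * F / d
W^2 = 36.5^2 = 1332.25
S = 0.000176 * 1332.25 * 88.0 / 26.5
Numerator = 0.000176 * 1332.25 * 88.0 = 20.633888
S = 20.633888 / 26.5 = 0.7786 m

0.7786


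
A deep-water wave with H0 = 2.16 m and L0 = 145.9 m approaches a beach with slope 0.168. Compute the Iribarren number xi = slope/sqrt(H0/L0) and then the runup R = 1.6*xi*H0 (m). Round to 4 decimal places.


xi = slope / sqrt(H0/L0)
H0/L0 = 2.16/145.9 = 0.014805
sqrt(0.014805) = 0.121674
xi = 0.168 / 0.121674 = 1.380734
R = 1.6 * xi * H0 = 1.6 * 1.380734 * 2.16
R = 4.7718 m

4.7718


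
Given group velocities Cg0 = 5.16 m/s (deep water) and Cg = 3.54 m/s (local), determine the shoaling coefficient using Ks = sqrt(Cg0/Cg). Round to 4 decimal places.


Ks = sqrt(Cg0 / Cg)
Ks = sqrt(5.16 / 3.54)
Ks = sqrt(1.4576)
Ks = 1.2073

1.2073


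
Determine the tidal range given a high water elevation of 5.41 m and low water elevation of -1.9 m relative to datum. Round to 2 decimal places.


Tidal range = High water - Low water
Tidal range = 5.41 - (-1.9)
Tidal range = 7.31 m

7.31


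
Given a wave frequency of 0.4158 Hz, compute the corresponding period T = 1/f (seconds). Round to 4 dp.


T = 1 / f
T = 1 / 0.4158
T = 2.4050 s

2.4050


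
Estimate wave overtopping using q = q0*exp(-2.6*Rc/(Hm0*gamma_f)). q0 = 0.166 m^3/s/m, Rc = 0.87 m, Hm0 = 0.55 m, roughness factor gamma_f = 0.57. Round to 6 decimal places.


q = q0 * exp(-2.6 * Rc / (Hm0 * gamma_f))
Exponent = -2.6 * 0.87 / (0.55 * 0.57)
= -2.6 * 0.87 / 0.3135
= -7.215311
exp(-7.215311) = 0.000735
q = 0.166 * 0.000735
q = 0.000122 m^3/s/m

0.000122


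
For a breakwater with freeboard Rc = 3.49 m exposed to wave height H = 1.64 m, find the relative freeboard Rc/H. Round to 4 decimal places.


Relative freeboard = Rc / H
= 3.49 / 1.64
= 2.1280

2.1280


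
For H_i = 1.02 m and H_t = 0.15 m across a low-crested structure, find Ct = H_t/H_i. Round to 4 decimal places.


Ct = H_t / H_i
Ct = 0.15 / 1.02
Ct = 0.1471

0.1471


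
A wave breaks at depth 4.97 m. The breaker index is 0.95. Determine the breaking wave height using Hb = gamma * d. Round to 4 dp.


Hb = gamma * d
Hb = 0.95 * 4.97
Hb = 4.7215 m

4.7215


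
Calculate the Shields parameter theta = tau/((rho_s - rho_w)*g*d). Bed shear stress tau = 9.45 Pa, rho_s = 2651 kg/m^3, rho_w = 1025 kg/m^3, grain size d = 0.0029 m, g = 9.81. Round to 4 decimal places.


theta = tau / ((rho_s - rho_w) * g * d)
rho_s - rho_w = 2651 - 1025 = 1626
Denominator = 1626 * 9.81 * 0.0029 = 46.258074
theta = 9.45 / 46.258074
theta = 0.2043

0.2043


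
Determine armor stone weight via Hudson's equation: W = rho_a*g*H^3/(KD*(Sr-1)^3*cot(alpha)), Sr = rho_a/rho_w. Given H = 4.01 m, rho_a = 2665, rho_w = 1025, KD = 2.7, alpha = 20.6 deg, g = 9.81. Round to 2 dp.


Sr = rho_a / rho_w = 2665 / 1025 = 2.600000
(Sr - 1) = 1.600000
(Sr - 1)^3 = 4.096000
cot(20.6) = 1 / tan(20.6) = 1 / 0.375875 = 2.660457
Numerator = 2665 * 9.81 * 4.01^3 = 1685773.9505
Denominator = 2.7 * 4.096000 * 2.660457 = 29.422525
W = 1685773.9505 / 29.422525
W = 57295.35 N

57295.35


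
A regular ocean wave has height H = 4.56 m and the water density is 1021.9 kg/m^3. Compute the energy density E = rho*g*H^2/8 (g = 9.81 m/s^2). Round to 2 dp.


E = (1/8) * rho * g * H^2
E = (1/8) * 1021.9 * 9.81 * 4.56^2
E = 0.125 * 1021.9 * 9.81 * 20.7936
E = 26056.56 J/m^2

26056.56


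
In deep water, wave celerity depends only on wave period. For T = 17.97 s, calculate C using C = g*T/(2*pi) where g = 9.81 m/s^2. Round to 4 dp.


We use the deep-water celerity formula:
C = g * T / (2 * pi)
C = 9.81 * 17.97 / (2 * 3.14159...)
C = 176.285700 / 6.283185
C = 28.0567 m/s

28.0567


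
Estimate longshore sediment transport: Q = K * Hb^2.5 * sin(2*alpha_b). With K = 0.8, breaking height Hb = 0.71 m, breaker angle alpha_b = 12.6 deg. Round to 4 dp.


Q = K * Hb^2.5 * sin(2 * alpha_b)
Hb^2.5 = 0.71^2.5 = 0.424762
sin(2 * 12.6) = sin(25.2) = 0.425779
Q = 0.8 * 0.424762 * 0.425779
Q = 0.1447 m^3/s

0.1447


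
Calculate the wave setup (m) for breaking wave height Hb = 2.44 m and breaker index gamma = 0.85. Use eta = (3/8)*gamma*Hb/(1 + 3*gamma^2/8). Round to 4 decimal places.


eta = (3/8) * gamma * Hb / (1 + 3*gamma^2/8)
Numerator = (3/8) * 0.85 * 2.44 = 0.777750
Denominator = 1 + 3*0.85^2/8 = 1 + 0.270938 = 1.270938
eta = 0.777750 / 1.270938
eta = 0.6119 m

0.6119


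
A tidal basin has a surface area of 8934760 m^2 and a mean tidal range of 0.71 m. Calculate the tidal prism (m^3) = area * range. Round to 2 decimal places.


Tidal prism = Area * Tidal range
P = 8934760 * 0.71
P = 6343679.60 m^3

6343679.60


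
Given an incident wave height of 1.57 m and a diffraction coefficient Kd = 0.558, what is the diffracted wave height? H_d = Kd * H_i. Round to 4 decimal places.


H_d = Kd * H_i
H_d = 0.558 * 1.57
H_d = 0.8761 m

0.8761


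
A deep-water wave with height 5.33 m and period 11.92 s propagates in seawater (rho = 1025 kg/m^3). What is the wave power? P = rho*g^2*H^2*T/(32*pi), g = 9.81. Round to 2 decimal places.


P = rho * g^2 * H^2 * T / (32 * pi)
P = 1025 * 9.81^2 * 5.33^2 * 11.92 / (32 * pi)
P = 1025 * 96.2361 * 28.4089 * 11.92 / 100.53096
P = 332271.20 W/m

332271.20


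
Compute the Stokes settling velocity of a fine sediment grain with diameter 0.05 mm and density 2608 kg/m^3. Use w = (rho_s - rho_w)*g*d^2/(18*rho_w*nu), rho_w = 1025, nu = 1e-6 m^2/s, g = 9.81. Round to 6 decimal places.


w = (rho_s - rho_w) * g * d^2 / (18 * rho_w * nu)
d = 0.05 mm = 0.000050 m
rho_s - rho_w = 2608 - 1025 = 1583
Numerator = 1583 * 9.81 * (0.000050)^2 = 0.000038823075
Denominator = 18 * 1025 * 1e-6 = 0.018450
w = 0.002104 m/s

0.002104


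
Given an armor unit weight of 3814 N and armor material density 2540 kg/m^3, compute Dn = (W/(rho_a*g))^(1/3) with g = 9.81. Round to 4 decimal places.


V = W / (rho_a * g)
V = 3814 / (2540 * 9.81)
V = 3814 / 24917.40
V = 0.153066 m^3
Dn = V^(1/3) = 0.153066^(1/3)
Dn = 0.5349 m

0.5349


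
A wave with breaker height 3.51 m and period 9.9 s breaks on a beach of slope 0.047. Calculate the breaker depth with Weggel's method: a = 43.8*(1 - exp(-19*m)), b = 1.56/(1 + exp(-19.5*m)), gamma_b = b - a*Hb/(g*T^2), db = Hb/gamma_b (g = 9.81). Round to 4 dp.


a = 43.8 * (1 - exp(-19 * m))
exp(-19 * 0.047) = exp(-0.8930) = 0.409426
a = 43.8 * (1 - 0.409426) = 25.867157
b = 1.56 / (1 + exp(-19.5 * m))
exp(-19.5 * 0.047) = exp(-0.9165) = 0.399916
b = 1.56 / (1 + 0.399916) = 1.114352
Hb / (g * T^2) = 3.51 / (9.81 * 9.9^2) = 3.51 / 961.4781 = 0.00365063
gamma_b = b - a * Hb/(g*T^2) = 1.114352 - 25.867157 * 0.00365063 = 1.019921
db = Hb / gamma_b = 3.51 / 1.019921
db = 3.4414 m

3.4414


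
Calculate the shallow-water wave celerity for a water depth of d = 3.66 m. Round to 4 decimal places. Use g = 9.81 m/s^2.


Using the shallow-water approximation:
C = sqrt(g * d) = sqrt(9.81 * 3.66)
C = sqrt(35.9046)
C = 5.9920 m/s

5.9920


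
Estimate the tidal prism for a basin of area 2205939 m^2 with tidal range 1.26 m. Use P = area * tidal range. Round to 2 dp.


Tidal prism = Area * Tidal range
P = 2205939 * 1.26
P = 2779483.14 m^3

2779483.14


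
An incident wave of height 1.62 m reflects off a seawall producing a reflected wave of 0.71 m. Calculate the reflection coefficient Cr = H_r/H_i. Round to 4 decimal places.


Cr = H_r / H_i
Cr = 0.71 / 1.62
Cr = 0.4383

0.4383


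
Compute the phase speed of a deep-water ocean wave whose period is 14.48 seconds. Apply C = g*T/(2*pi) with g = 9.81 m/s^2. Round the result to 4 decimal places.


We use the deep-water celerity formula:
C = g * T / (2 * pi)
C = 9.81 * 14.48 / (2 * 3.14159...)
C = 142.048800 / 6.283185
C = 22.6078 m/s

22.6078


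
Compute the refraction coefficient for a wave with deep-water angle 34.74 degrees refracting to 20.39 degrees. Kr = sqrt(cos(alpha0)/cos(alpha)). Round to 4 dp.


Kr = sqrt(cos(alpha0) / cos(alpha))
cos(34.74) = 0.821746
cos(20.39) = 0.937343
Kr = sqrt(0.821746 / 0.937343)
Kr = sqrt(0.876676)
Kr = 0.9363

0.9363


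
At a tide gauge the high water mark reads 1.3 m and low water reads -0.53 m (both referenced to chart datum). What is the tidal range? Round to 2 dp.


Tidal range = High water - Low water
Tidal range = 1.3 - (-0.53)
Tidal range = 1.83 m

1.83


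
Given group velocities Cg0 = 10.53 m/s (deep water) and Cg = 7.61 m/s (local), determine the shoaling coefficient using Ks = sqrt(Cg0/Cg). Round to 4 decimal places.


Ks = sqrt(Cg0 / Cg)
Ks = sqrt(10.53 / 7.61)
Ks = sqrt(1.3837)
Ks = 1.1763

1.1763


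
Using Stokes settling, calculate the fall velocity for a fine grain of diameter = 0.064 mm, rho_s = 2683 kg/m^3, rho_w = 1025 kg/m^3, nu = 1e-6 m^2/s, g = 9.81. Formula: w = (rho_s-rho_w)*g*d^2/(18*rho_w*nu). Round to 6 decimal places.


w = (rho_s - rho_w) * g * d^2 / (18 * rho_w * nu)
d = 0.064 mm = 0.000064 m
rho_s - rho_w = 2683 - 1025 = 1658
Numerator = 1658 * 9.81 * (0.000064)^2 = 0.000066621358
Denominator = 18 * 1025 * 1e-6 = 0.018450
w = 0.003611 m/s

0.003611


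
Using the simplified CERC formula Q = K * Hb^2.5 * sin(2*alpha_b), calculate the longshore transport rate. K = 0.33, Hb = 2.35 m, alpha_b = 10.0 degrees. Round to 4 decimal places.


Q = K * Hb^2.5 * sin(2 * alpha_b)
Hb^2.5 = 2.35^2.5 = 8.465832
sin(2 * 10.0) = sin(20.0) = 0.342020
Q = 0.33 * 8.465832 * 0.342020
Q = 0.9555 m^3/s

0.9555


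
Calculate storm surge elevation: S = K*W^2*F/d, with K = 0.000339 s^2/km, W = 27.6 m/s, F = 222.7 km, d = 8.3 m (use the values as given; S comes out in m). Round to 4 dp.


S = K * W^2 * F / d
W^2 = 27.6^2 = 761.76
S = 0.000339 * 761.76 * 222.7 / 8.3
Numerator = 0.000339 * 761.76 * 222.7 = 57.509300
S = 57.509300 / 8.3 = 6.9288 m

6.9288


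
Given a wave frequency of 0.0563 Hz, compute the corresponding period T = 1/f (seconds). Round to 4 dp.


T = 1 / f
T = 1 / 0.0563
T = 17.7620 s

17.7620


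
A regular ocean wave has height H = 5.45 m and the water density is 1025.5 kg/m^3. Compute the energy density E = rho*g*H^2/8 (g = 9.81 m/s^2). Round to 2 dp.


E = (1/8) * rho * g * H^2
E = (1/8) * 1025.5 * 9.81 * 5.45^2
E = 0.125 * 1025.5 * 9.81 * 29.7025
E = 37351.47 J/m^2

37351.47


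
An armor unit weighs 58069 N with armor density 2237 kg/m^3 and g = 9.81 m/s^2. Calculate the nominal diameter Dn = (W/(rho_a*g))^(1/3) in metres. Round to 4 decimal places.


V = W / (rho_a * g)
V = 58069 / (2237 * 9.81)
V = 58069 / 21944.97
V = 2.646119 m^3
Dn = V^(1/3) = 2.646119^(1/3)
Dn = 1.3832 m

1.3832


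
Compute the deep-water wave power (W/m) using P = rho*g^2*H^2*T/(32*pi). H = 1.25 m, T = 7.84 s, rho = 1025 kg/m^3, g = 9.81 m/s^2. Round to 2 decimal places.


P = rho * g^2 * H^2 * T / (32 * pi)
P = 1025 * 9.81^2 * 1.25^2 * 7.84 / (32 * pi)
P = 1025 * 96.2361 * 1.5625 * 7.84 / 100.53096
P = 12019.82 W/m

12019.82


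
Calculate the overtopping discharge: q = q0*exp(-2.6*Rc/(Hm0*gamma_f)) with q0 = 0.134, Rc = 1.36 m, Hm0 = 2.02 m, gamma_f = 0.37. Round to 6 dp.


q = q0 * exp(-2.6 * Rc / (Hm0 * gamma_f))
Exponent = -2.6 * 1.36 / (2.02 * 0.37)
= -2.6 * 1.36 / 0.7474
= -4.731068
exp(-4.731068) = 0.008817
q = 0.134 * 0.008817
q = 0.001181 m^3/s/m

0.001181


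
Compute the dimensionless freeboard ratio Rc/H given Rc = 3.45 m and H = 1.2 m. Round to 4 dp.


Relative freeboard = Rc / H
= 3.45 / 1.2
= 2.8750

2.8750


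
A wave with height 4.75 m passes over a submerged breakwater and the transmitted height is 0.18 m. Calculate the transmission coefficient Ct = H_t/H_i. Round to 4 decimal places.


Ct = H_t / H_i
Ct = 0.18 / 4.75
Ct = 0.0379

0.0379


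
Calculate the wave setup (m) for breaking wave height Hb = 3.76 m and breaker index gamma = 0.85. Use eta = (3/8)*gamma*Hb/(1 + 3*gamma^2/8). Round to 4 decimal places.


eta = (3/8) * gamma * Hb / (1 + 3*gamma^2/8)
Numerator = (3/8) * 0.85 * 3.76 = 1.198500
Denominator = 1 + 3*0.85^2/8 = 1 + 0.270938 = 1.270938
eta = 1.198500 / 1.270938
eta = 0.9430 m

0.9430


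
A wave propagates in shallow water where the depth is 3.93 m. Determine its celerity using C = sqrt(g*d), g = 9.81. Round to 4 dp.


Using the shallow-water approximation:
C = sqrt(g * d) = sqrt(9.81 * 3.93)
C = sqrt(38.5533)
C = 6.2091 m/s

6.2091


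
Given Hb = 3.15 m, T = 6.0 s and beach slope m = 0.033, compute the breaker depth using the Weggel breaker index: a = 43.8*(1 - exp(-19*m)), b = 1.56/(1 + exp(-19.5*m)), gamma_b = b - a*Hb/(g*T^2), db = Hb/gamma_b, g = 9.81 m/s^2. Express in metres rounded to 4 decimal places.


a = 43.8 * (1 - exp(-19 * m))
exp(-19 * 0.033) = exp(-0.6270) = 0.534192
a = 43.8 * (1 - 0.534192) = 20.402391
b = 1.56 / (1 + exp(-19.5 * m))
exp(-19.5 * 0.033) = exp(-0.6435) = 0.525450
b = 1.56 / (1 + 0.525450) = 1.022649
Hb / (g * T^2) = 3.15 / (9.81 * 6.0^2) = 3.15 / 353.1600 = 0.00891947
gamma_b = b - a * Hb/(g*T^2) = 1.022649 - 20.402391 * 0.00891947 = 0.840670
db = Hb / gamma_b = 3.15 / 0.840670
db = 3.7470 m

3.7470


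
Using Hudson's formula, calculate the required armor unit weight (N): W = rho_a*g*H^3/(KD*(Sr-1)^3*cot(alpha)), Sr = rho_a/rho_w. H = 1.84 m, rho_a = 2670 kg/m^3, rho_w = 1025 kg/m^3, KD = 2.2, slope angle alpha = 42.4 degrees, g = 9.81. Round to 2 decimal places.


Sr = rho_a / rho_w = 2670 / 1025 = 2.604878
(Sr - 1) = 1.604878
(Sr - 1)^3 = 4.133578
cot(42.4) = 1 / tan(42.4) = 1 / 0.913125 = 1.095140
Numerator = 2670 * 9.81 * 1.84^3 = 163167.5294
Denominator = 2.2 * 4.133578 * 1.095140 = 9.959060
W = 163167.5294 / 9.959060
W = 16383.83 N

16383.83


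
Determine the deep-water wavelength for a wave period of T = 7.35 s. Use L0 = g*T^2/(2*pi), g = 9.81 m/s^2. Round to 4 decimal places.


L0 = g * T^2 / (2 * pi)
L0 = 9.81 * 7.35^2 / (2 * pi)
L0 = 9.81 * 54.0225 / 6.28319
L0 = 529.9607 / 6.28319
L0 = 84.3459 m

84.3459


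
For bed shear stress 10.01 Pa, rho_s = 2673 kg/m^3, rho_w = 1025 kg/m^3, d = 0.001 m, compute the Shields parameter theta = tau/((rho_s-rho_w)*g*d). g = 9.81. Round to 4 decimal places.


theta = tau / ((rho_s - rho_w) * g * d)
rho_s - rho_w = 2673 - 1025 = 1648
Denominator = 1648 * 9.81 * 0.001 = 16.166880
theta = 10.01 / 16.166880
theta = 0.6192

0.6192


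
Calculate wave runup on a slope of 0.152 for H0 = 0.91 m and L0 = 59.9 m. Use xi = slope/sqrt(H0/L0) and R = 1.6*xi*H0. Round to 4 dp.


xi = slope / sqrt(H0/L0)
H0/L0 = 0.91/59.9 = 0.015192
sqrt(0.015192) = 0.123256
xi = 0.152 / 0.123256 = 1.233208
R = 1.6 * xi * H0 = 1.6 * 1.233208 * 0.91
R = 1.7956 m

1.7956


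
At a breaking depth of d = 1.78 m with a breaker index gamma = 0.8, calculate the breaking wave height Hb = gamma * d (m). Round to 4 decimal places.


Hb = gamma * d
Hb = 0.8 * 1.78
Hb = 1.4240 m

1.4240


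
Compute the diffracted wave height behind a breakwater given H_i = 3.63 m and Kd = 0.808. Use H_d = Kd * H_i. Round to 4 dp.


H_d = Kd * H_i
H_d = 0.808 * 3.63
H_d = 2.9330 m

2.9330


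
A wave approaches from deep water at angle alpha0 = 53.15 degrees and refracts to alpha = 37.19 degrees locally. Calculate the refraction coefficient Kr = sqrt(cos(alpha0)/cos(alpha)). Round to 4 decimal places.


Kr = sqrt(cos(alpha0) / cos(alpha))
cos(53.15) = 0.599722
cos(37.19) = 0.796635
Kr = sqrt(0.599722 / 0.796635)
Kr = sqrt(0.752819)
Kr = 0.8677

0.8677


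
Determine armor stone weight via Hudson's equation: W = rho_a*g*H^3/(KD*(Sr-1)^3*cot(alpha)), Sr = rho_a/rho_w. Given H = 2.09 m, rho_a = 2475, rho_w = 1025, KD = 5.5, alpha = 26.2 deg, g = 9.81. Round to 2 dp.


Sr = rho_a / rho_w = 2475 / 1025 = 2.414634
(Sr - 1) = 1.414634
(Sr - 1)^3 = 2.830951
cot(26.2) = 1 / tan(26.2) = 1 / 0.492061 = 2.032268
Numerator = 2475 * 9.81 * 2.09^3 = 221657.8258
Denominator = 5.5 * 2.830951 * 2.032268 = 31.642891
W = 221657.8258 / 31.642891
W = 7004.98 N

7004.98


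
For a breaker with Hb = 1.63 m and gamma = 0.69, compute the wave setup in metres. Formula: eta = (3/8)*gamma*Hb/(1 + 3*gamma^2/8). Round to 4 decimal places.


eta = (3/8) * gamma * Hb / (1 + 3*gamma^2/8)
Numerator = (3/8) * 0.69 * 1.63 = 0.421762
Denominator = 1 + 3*0.69^2/8 = 1 + 0.178538 = 1.178538
eta = 0.421762 / 1.178538
eta = 0.3579 m

0.3579


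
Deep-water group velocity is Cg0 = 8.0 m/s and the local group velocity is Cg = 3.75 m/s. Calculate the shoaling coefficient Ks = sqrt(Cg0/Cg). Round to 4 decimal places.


Ks = sqrt(Cg0 / Cg)
Ks = sqrt(8.0 / 3.75)
Ks = sqrt(2.1333)
Ks = 1.4606

1.4606


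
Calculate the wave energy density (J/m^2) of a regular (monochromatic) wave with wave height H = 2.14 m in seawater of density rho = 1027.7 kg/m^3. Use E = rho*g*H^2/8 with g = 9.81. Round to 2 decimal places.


E = (1/8) * rho * g * H^2
E = (1/8) * 1027.7 * 9.81 * 2.14^2
E = 0.125 * 1027.7 * 9.81 * 4.5796
E = 5771.29 J/m^2

5771.29


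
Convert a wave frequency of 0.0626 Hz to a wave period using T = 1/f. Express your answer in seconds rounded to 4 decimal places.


T = 1 / f
T = 1 / 0.0626
T = 15.9744 s

15.9744


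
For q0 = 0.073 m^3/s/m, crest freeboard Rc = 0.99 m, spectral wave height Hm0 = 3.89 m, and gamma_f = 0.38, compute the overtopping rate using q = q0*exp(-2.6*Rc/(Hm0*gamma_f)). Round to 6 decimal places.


q = q0 * exp(-2.6 * Rc / (Hm0 * gamma_f))
Exponent = -2.6 * 0.99 / (3.89 * 0.38)
= -2.6 * 0.99 / 1.4782
= -1.741307
exp(-1.741307) = 0.175291
q = 0.073 * 0.175291
q = 0.012796 m^3/s/m

0.012796


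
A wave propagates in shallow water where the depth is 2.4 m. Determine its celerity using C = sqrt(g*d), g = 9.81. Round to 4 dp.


Using the shallow-water approximation:
C = sqrt(g * d) = sqrt(9.81 * 2.4)
C = sqrt(23.5440)
C = 4.8522 m/s

4.8522


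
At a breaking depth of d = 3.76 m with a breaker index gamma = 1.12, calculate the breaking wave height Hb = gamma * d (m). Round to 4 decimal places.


Hb = gamma * d
Hb = 1.12 * 3.76
Hb = 4.2112 m

4.2112


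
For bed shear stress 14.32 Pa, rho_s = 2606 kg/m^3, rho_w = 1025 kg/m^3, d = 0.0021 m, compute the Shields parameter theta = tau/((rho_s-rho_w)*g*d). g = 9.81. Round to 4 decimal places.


theta = tau / ((rho_s - rho_w) * g * d)
rho_s - rho_w = 2606 - 1025 = 1581
Denominator = 1581 * 9.81 * 0.0021 = 32.570181
theta = 14.32 / 32.570181
theta = 0.4397

0.4397


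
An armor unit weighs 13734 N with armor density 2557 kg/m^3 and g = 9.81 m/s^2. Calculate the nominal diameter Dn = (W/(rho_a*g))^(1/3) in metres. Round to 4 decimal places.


V = W / (rho_a * g)
V = 13734 / (2557 * 9.81)
V = 13734 / 25084.17
V = 0.547517 m^3
Dn = V^(1/3) = 0.547517^(1/3)
Dn = 0.8181 m

0.8181


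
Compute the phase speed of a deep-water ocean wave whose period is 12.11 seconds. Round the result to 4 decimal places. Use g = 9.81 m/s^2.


We use the deep-water celerity formula:
C = g * T / (2 * pi)
C = 9.81 * 12.11 / (2 * 3.14159...)
C = 118.799100 / 6.283185
C = 18.9075 m/s

18.9075


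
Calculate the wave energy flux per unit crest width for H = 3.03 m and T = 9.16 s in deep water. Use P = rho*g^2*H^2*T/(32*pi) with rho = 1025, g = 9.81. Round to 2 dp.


P = rho * g^2 * H^2 * T / (32 * pi)
P = 1025 * 9.81^2 * 3.03^2 * 9.16 / (32 * pi)
P = 1025 * 96.2361 * 9.1809 * 9.16 / 100.53096
P = 82516.87 W/m

82516.87


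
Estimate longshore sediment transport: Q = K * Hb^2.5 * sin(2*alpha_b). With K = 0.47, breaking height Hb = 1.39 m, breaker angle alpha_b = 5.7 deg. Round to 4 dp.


Q = K * Hb^2.5 * sin(2 * alpha_b)
Hb^2.5 = 1.39^2.5 = 2.277912
sin(2 * 5.7) = sin(11.4) = 0.197657
Q = 0.47 * 2.277912 * 0.197657
Q = 0.2116 m^3/s

0.2116


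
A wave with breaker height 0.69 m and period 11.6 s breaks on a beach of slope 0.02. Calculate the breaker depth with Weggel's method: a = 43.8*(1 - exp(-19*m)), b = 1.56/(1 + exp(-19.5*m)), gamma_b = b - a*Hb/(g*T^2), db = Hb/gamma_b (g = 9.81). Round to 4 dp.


a = 43.8 * (1 - exp(-19 * m))
exp(-19 * 0.02) = exp(-0.3800) = 0.683861
a = 43.8 * (1 - 0.683861) = 13.846870
b = 1.56 / (1 + exp(-19.5 * m))
exp(-19.5 * 0.02) = exp(-0.3900) = 0.677057
b = 1.56 / (1 + 0.677057) = 0.930201
Hb / (g * T^2) = 0.69 / (9.81 * 11.6^2) = 0.69 / 1320.0336 = 0.00052271
gamma_b = b - a * Hb/(g*T^2) = 0.930201 - 13.846870 * 0.00052271 = 0.922963
db = Hb / gamma_b = 0.69 / 0.922963
db = 0.7476 m

0.7476


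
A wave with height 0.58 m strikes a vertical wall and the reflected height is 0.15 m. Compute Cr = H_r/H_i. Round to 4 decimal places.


Cr = H_r / H_i
Cr = 0.15 / 0.58
Cr = 0.2586

0.2586


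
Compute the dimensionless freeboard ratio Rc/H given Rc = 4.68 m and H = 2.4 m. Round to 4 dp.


Relative freeboard = Rc / H
= 4.68 / 2.4
= 1.9500

1.9500


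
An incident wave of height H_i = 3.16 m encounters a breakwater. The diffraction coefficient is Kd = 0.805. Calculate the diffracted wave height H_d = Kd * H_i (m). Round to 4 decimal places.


H_d = Kd * H_i
H_d = 0.805 * 3.16
H_d = 2.5438 m

2.5438


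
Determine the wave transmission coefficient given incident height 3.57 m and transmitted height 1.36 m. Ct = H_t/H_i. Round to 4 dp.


Ct = H_t / H_i
Ct = 1.36 / 3.57
Ct = 0.3810

0.3810


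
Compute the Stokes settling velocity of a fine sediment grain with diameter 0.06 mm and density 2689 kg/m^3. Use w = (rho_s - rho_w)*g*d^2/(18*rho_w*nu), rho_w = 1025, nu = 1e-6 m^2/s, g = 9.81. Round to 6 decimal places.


w = (rho_s - rho_w) * g * d^2 / (18 * rho_w * nu)
d = 0.06 mm = 0.000060 m
rho_s - rho_w = 2689 - 1025 = 1664
Numerator = 1664 * 9.81 * (0.000060)^2 = 0.000058765824
Denominator = 18 * 1025 * 1e-6 = 0.018450
w = 0.003185 m/s

0.003185


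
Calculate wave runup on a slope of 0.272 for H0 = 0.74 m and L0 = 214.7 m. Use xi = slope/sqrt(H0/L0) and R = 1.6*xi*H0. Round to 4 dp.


xi = slope / sqrt(H0/L0)
H0/L0 = 0.74/214.7 = 0.003447
sqrt(0.003447) = 0.058708
xi = 0.272 / 0.058708 = 4.633072
R = 1.6 * xi * H0 = 1.6 * 4.633072 * 0.74
R = 5.4856 m

5.4856


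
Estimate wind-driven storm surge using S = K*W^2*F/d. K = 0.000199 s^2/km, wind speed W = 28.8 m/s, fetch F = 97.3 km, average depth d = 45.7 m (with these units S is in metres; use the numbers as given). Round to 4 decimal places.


S = K * W^2 * F / d
W^2 = 28.8^2 = 829.44
S = 0.000199 * 829.44 * 97.3 / 45.7
Numerator = 0.000199 * 829.44 * 97.3 = 16.060198
S = 16.060198 / 45.7 = 0.3514 m

0.3514


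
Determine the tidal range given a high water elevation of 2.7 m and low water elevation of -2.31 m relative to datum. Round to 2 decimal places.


Tidal range = High water - Low water
Tidal range = 2.7 - (-2.31)
Tidal range = 5.01 m

5.01


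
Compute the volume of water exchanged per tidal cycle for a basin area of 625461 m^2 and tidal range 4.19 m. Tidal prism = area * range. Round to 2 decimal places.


Tidal prism = Area * Tidal range
P = 625461 * 4.19
P = 2620681.59 m^3

2620681.59


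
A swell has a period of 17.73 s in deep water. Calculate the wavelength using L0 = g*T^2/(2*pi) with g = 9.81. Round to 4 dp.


L0 = g * T^2 / (2 * pi)
L0 = 9.81 * 17.73^2 / (2 * pi)
L0 = 9.81 * 314.3529 / 6.28319
L0 = 3083.8019 / 6.28319
L0 = 490.8023 m

490.8023
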